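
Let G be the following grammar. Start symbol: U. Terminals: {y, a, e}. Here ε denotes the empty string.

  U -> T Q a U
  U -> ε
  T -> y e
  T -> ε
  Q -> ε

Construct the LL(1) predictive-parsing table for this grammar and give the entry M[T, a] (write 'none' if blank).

T -> ε

FIRST(T): from T->y e we get {y}; from T->ε we get {ε}. So FIRST(T) = {ε, y}.
FIRST(Q): from Q->ε we get {ε}. So FIRST(Q) = {ε}.
FIRST(U): from U->T Q a U we get {a, y}; from U->ε we get {ε}. So FIRST(U) = {ε, a, y}.
FOLLOW(U) includes $ since U is the start symbol.
FOLLOW(T): in U->T Q a U, T is followed by Q a U with FIRST {a}. Thus FOLLOW(T) = {a}.
For T -> y e: FIRST(y e) = {y}, so it goes in M[T, t] for t ∈ {y}.
For T -> ε: FIRST(ε) = {ε}, so it goes in M[T, t] for t ∈ {}; since ε ∈ FIRST, also for every t ∈ FOLLOW(T) = {a}.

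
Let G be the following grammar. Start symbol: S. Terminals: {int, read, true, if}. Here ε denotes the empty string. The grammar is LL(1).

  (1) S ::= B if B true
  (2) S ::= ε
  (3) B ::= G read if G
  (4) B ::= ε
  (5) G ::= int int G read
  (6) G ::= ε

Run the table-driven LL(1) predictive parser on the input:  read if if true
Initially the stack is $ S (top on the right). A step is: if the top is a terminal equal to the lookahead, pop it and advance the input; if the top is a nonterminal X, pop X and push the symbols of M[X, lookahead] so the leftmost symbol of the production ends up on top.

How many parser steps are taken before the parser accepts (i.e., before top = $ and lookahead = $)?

9

step 1: stack=$ S  input=read if if true $  — expand S ::= B if B true
step 2: stack=$ true B if B  input=read if if true $  — expand B ::= G read if G
step 3: stack=$ true B if G if read G  input=read if if true $  — expand G ::= ε
step 4: stack=$ true B if G if read  input=read if if true $  — match read
step 5: stack=$ true B if G if  input=if if true $  — match if
step 6: stack=$ true B if G  input=if true $  — expand G ::= ε
step 7: stack=$ true B if  input=if true $  — match if
step 8: stack=$ true B  input=true $  — expand B ::= ε
step 9: stack=$ true  input=true $  — match true
Accept reached after 9 steps.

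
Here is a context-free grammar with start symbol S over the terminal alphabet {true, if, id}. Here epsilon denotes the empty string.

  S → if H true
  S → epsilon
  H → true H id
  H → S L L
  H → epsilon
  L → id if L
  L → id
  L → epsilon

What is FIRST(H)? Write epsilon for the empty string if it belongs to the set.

{epsilon, id, if, true}

FIRST(S) = {epsilon, if}
FIRST(L) = {epsilon, id}
FIRST(H) = {epsilon, id, if, true}  (via S L L)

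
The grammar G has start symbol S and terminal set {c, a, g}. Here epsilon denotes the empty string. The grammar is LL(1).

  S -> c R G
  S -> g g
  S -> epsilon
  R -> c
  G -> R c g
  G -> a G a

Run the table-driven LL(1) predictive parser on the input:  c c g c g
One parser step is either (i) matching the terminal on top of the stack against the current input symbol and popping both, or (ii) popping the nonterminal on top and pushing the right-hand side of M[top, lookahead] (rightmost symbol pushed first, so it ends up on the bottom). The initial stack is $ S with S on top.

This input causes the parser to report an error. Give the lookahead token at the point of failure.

g

     Stack    Input        Action
  1  $ S      c c g c g $  expand S -> c R G
  2  $ G R c  c c g c g $  match c
  3  $ G R    c g c g $    expand R -> c
  4  $ G c    c g c g $    match c
  5  $ G      g c g $      error: M[G, g] is empty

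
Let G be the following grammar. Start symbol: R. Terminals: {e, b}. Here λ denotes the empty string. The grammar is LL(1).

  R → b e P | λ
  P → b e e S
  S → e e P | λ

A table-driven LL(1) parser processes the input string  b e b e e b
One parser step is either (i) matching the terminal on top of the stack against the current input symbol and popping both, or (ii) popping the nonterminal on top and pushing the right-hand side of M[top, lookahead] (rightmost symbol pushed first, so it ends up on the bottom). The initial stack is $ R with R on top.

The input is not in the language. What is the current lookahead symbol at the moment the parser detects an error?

b

step 1: stack=$ R  input=b e b e e b $  — expand R → b e P
step 2: stack=$ P e b  input=b e b e e b $  — match b
step 3: stack=$ P e  input=e b e e b $  — match e
step 4: stack=$ P  input=b e e b $  — expand P → b e e S
step 5: stack=$ S e e b  input=b e e b $  — match b
step 6: stack=$ S e e  input=e e b $  — match e
step 7: stack=$ S e  input=e b $  — match e
step 8: stack=$ S  input=b $  — error: M[S, b] is empty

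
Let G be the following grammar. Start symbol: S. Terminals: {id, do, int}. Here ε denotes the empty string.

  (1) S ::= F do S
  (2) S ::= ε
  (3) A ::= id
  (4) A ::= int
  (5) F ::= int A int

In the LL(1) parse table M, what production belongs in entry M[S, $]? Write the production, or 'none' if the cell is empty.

FIRST(A): from A::=id we get {id}; from A::=int we get {int}. So FIRST(A) = {id, int}.
FIRST(F): from F::=int A int we get {int}. So FIRST(F) = {int}.
FIRST(S): from S::=F do S we get {int}; from S::=ε we get {ε}. So FIRST(S) = {ε, int}.
FOLLOW(S) includes $ since S is the start symbol.
FOLLOW(S): in S::=F do S, the suffix after S is empty (adds nothing new). Thus FOLLOW(S) = {$}.
For S ::= F do S: FIRST(F do S) = {int}, so it goes in M[S, t] for t ∈ {int}.
For S ::= ε: FIRST(ε) = {ε}, so it goes in M[S, t] for t ∈ {}; since ε ∈ FIRST, also for every t ∈ FOLLOW(S) = {$}.

S ::= ε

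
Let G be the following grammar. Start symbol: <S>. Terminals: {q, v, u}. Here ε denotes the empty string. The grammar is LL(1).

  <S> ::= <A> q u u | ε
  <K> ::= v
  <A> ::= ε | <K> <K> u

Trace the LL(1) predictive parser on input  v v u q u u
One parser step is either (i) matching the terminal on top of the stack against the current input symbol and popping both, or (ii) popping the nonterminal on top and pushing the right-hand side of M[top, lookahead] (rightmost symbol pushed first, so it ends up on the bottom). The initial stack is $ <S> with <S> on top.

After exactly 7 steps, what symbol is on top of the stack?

q

     Stack              Input          Action
  1  $ <S>              v v u q u u $  expand <S> ::= <A> q u u
  2  $ u u q <A>        v v u q u u $  expand <A> ::= <K> <K> u
  3  $ u u q u <K> <K>  v v u q u u $  expand <K> ::= v
  4  $ u u q u <K> v    v v u q u u $  match v
  5  $ u u q u <K>      v u q u u $    expand <K> ::= v
  6  $ u u q u v        v u q u u $    match v
  7  $ u u q u          u q u u $      match u
Stack after step 7: $ u u q (top = q).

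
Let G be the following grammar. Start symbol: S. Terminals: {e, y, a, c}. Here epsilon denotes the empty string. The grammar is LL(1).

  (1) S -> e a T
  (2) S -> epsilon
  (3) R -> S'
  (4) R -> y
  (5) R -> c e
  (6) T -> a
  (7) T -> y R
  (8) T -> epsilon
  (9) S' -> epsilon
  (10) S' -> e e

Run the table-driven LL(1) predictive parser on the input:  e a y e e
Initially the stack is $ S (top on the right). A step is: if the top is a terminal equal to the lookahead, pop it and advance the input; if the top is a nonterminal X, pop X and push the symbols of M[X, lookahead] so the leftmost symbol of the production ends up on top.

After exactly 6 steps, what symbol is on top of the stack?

S'

     Stack    Input        Action
  1  $ S      e a y e e $  expand S -> e a T
  2  $ T a e  e a y e e $  match e
  3  $ T a    a y e e $    match a
  4  $ T      y e e $      expand T -> y R
  5  $ R y    y e e $      match y
  6  $ R      e e $        expand R -> S'
Stack after step 6: $ S' (top = S').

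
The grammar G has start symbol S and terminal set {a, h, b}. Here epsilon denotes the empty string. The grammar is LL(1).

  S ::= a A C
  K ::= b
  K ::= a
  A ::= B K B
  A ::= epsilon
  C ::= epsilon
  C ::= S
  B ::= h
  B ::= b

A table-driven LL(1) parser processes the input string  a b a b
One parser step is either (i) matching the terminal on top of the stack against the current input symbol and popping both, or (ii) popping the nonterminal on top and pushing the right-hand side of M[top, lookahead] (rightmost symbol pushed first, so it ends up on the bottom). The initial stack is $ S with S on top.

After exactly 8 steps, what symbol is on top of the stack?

b

step 1: stack=$ S  input=a b a b $  — expand S ::= a A C
step 2: stack=$ C A a  input=a b a b $  — match a
step 3: stack=$ C A  input=b a b $  — expand A ::= B K B
step 4: stack=$ C B K B  input=b a b $  — expand B ::= b
step 5: stack=$ C B K b  input=b a b $  — match b
step 6: stack=$ C B K  input=a b $  — expand K ::= a
step 7: stack=$ C B a  input=a b $  — match a
step 8: stack=$ C B  input=b $  — expand B ::= b
Stack after step 8: $ C b (top = b).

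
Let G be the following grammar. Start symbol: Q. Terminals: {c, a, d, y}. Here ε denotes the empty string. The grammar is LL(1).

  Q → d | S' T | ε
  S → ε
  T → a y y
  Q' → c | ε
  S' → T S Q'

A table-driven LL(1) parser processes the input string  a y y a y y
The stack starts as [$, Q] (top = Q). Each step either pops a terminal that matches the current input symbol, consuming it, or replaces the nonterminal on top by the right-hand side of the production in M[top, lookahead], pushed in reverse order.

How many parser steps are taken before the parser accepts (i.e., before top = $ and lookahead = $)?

      Stack           Input          Action
   1  $ Q             a y y a y y $  expand Q → S' T
   2  $ T S'          a y y a y y $  expand S' → T S Q'
   3  $ T Q' S T      a y y a y y $  expand T → a y y
   4  $ T Q' S y y a  a y y a y y $  match a
   5  $ T Q' S y y    y y a y y $    match y
   6  $ T Q' S y      y a y y $      match y
   7  $ T Q' S        a y y $        expand S → ε
   8  $ T Q'          a y y $        expand Q' → ε
   9  $ T             a y y $        expand T → a y y
  10  $ y y a         a y y $        match a
  11  $ y y           y y $          match y
  12  $ y             y $            match y
Accept reached after 12 steps.

12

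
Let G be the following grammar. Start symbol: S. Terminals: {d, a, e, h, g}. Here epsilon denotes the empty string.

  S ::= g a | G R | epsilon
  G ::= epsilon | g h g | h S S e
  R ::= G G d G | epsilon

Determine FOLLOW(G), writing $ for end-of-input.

{$, d, e, g, h}

FIRST(G): from G::=epsilon we get {epsilon}; from G::=g h g we get {g}; from G::=h S S e we get {h}. So FIRST(G) = {epsilon, g, h}.
FIRST(R): from R::=G G d G we get {d, g, h}; from R::=epsilon we get {epsilon}. So FIRST(R) = {epsilon, d, g, h}.
FIRST(S): from S::=g a we get {g}; from S::=G R we get {epsilon, d, g, h}; from S::=epsilon we get {epsilon}. So FIRST(S) = {epsilon, d, g, h}.
FOLLOW(S) includes $ since S is the start symbol.
FOLLOW(S): in G::=h S S e (occurrence 1), S is followed by S e with FIRST {d, e, g, h}; in G::=h S S e (occurrence 2), S is followed by e with FIRST {e}. Thus FOLLOW(S) = {$, d, e, g, h}.
FOLLOW(R): in S::=G R, the suffix after R is empty, so FOLLOW(R) ⊇ FOLLOW(S) = {$, d, e, g, h}. Thus FOLLOW(R) = {$, d, e, g, h}.
FOLLOW(G): in S::=G R, G is followed by R with FIRST {epsilon, d, g, h}; in S::=G R, the suffix after G is nullable, so FOLLOW(G) ⊇ FOLLOW(S) = {$, d, e, g, h}; in R::=G G d G (occurrence 1), G is followed by G d G with FIRST {d, g, h}; in R::=G G d G (occurrence 2), G is followed by d G with FIRST {d}; in R::=G G d G (occurrence 3), the suffix after G is empty, so FOLLOW(G) ⊇ FOLLOW(R) = {$, d, e, g, h}. Thus FOLLOW(G) = {$, d, e, g, h}.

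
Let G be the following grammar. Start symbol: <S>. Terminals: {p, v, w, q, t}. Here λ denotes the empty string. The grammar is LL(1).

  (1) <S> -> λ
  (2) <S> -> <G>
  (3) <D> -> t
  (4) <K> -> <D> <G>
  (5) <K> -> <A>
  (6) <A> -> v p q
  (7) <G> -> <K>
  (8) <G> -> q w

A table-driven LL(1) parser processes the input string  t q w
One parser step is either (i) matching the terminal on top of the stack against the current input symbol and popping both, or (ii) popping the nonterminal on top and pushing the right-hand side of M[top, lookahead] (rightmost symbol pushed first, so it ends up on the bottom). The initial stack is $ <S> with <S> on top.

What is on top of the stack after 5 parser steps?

<G>

step 1: stack=$ <S>  input=t q w $  — expand <S> -> <G>
step 2: stack=$ <G>  input=t q w $  — expand <G> -> <K>
step 3: stack=$ <K>  input=t q w $  — expand <K> -> <D> <G>
step 4: stack=$ <G> <D>  input=t q w $  — expand <D> -> t
step 5: stack=$ <G> t  input=t q w $  — match t
Stack after step 5: $ <G> (top = <G>).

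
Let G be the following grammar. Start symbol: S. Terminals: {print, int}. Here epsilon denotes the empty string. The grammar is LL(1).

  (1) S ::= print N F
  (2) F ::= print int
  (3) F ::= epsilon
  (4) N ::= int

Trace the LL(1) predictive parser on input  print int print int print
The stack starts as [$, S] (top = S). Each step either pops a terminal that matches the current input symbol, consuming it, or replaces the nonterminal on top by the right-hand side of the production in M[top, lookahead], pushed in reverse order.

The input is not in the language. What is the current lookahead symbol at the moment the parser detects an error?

print

step 1: stack=$ S  input=print int print int print $  — expand S ::= print N F
step 2: stack=$ F N print  input=print int print int print $  — match print
step 3: stack=$ F N  input=int print int print $  — expand N ::= int
step 4: stack=$ F int  input=int print int print $  — match int
step 5: stack=$ F  input=print int print $  — expand F ::= print int
step 6: stack=$ int print  input=print int print $  — match print
step 7: stack=$ int  input=int print $  — match int
step 8: stack=$  input=print $  — error: stack empty but input remains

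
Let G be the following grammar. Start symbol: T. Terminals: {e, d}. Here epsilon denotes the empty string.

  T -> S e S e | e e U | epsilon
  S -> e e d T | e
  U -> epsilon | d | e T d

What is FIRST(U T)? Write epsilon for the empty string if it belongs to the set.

FIRST(S): from S->e e d T we get {e}; from S->e we get {e}. So FIRST(S) = {e}.
FIRST(U): from U->epsilon we get {epsilon}; from U->d we get {d}; from U->e T d we get {e}. So FIRST(U) = {epsilon, d, e}.
FIRST(T): from T->S e S e we get {e}; from T->e e U we get {e}; from T->epsilon we get {epsilon}. So FIRST(T) = {epsilon, e}.
FIRST(U T): take FIRST of each symbol in turn, carrying on past any symbol whose FIRST contains epsilon; result {epsilon, d, e}.

{epsilon, d, e}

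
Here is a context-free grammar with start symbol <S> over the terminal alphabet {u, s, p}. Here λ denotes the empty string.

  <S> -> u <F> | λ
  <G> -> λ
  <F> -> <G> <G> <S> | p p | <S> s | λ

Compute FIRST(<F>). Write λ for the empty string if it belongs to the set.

{λ, p, s, u}

FIRST(<S>): from <S>->u <F> we get {u}; from <S>->λ we get {λ}. So FIRST(<S>) = {λ, u}.
FIRST(<G>): from <G>->λ we get {λ}. So FIRST(<G>) = {λ}.
FIRST(<F>): from <F>-><G> <G> <S> we get {λ, u}; from <F>->p p we get {p}; from <F>-><S> s we get {s, u}; from <F>->λ we get {λ}. So FIRST(<F>) = {λ, p, s, u}.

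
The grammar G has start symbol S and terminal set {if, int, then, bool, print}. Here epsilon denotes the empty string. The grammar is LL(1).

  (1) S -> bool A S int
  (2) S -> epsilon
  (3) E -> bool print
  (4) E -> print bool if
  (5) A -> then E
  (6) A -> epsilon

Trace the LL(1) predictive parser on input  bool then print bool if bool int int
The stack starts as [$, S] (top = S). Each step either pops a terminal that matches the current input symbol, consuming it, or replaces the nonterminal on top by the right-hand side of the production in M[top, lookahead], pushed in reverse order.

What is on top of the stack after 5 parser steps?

print

     Stack           Input                                   Action
  1  $ S             bool then print bool if bool int int $  expand S -> bool A S int
  2  $ int S A bool  bool then print bool if bool int int $  match bool
  3  $ int S A       then print bool if bool int int $       expand A -> then E
  4  $ int S E then  then print bool if bool int int $       match then
  5  $ int S E       print bool if bool int int $            expand E -> print bool if
Stack after step 5: $ int S if bool print (top = print).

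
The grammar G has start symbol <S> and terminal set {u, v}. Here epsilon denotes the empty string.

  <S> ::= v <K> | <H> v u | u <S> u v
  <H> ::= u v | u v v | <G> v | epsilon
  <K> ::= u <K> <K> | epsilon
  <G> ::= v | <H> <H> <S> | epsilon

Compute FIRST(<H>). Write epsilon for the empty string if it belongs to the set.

FIRST(<K>): from <K>::=u <K> <K> we get {u}; from <K>::=epsilon we get {epsilon}. So FIRST(<K>) = {epsilon, u}.
FIRST(<S>): from <S>::=v <K> we get {v}; from <S>::=<H> v u we get {u, v}; from <S>::=u <S> u v we get {u}. So FIRST(<S>) = {u, v}.
FIRST(<H>): from <H>::=u v we get {u}; from <H>::=u v v we get {u}; from <H>::=<G> v we get {u, v}; from <H>::=epsilon we get {epsilon}. So FIRST(<H>) = {epsilon, u, v}.
FIRST(<G>): from <G>::=v we get {v}; from <G>::=<H> <H> <S> we get {u, v}; from <G>::=epsilon we get {epsilon}. So FIRST(<G>) = {epsilon, u, v}.

{epsilon, u, v}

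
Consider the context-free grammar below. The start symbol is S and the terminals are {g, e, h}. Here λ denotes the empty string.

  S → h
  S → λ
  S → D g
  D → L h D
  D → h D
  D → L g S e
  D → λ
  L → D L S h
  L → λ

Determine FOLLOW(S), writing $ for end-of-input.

{$, e, h}

FIRST(S) = {λ, g, h}  (via D g)
FIRST(D) = {λ, g, h}  (via L h D, L g S e)
FIRST(L) = {λ, g, h}  (via D L S h)
FOLLOW(S) includes $ since S is the start symbol.
FOLLOW(S): in D→L g S e, S is followed by e with FIRST {e}; in L→D L S h, S is followed by h with FIRST {h}. Thus FOLLOW(S) = {$, e, h}.
FOLLOW(D): in S→D g, D is followed by g with FIRST {g}; in D→L h D, the suffix after D is empty (adds nothing new); in D→h D, the suffix after D is empty (adds nothing new); in L→D L S h, D is followed by L S h with FIRST {g, h}. Thus FOLLOW(D) = {g, h}.
FOLLOW(L): in D→L h D, L is followed by h D with FIRST {h}; in D→L g S e, L is followed by g S e with FIRST {g}; in L→D L S h, L is followed by S h with FIRST {g, h}. Thus FOLLOW(L) = {g, h}.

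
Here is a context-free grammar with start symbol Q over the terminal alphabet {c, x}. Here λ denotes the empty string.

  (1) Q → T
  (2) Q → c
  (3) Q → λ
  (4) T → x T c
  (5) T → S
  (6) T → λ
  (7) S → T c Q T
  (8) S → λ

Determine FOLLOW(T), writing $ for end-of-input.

FIRST(Q) = {λ, c, x}  (via T)
FIRST(T) = {λ, c, x}  (via S)
FIRST(S) = {λ, c, x}  (via T c Q T)
FOLLOW(Q) includes $ since Q is the start symbol.
FOLLOW(Q): in S→T c Q T, Q is followed by T with FIRST {λ, c, x}; in S→T c Q T, the suffix after Q is nullable, so FOLLOW(Q) ⊇ FOLLOW(S) = {$, c, x}. Thus FOLLOW(Q) = {$, c, x}.
FOLLOW(T): in Q→T, the suffix after T is empty, so FOLLOW(T) ⊇ FOLLOW(Q) = {$, c, x}; in T→x T c, T is followed by c with FIRST {c}; in S→T c Q T (occurrence 1), T is followed by c Q T with FIRST {c}; in S→T c Q T (occurrence 2), the suffix after T is empty, so FOLLOW(T) ⊇ FOLLOW(S) = {$, c, x}. Thus FOLLOW(T) = {$, c, x}.
FOLLOW(S): in T→S, the suffix after S is empty, so FOLLOW(S) ⊇ FOLLOW(T) = {$, c, x}. Thus FOLLOW(S) = {$, c, x}.

{$, c, x}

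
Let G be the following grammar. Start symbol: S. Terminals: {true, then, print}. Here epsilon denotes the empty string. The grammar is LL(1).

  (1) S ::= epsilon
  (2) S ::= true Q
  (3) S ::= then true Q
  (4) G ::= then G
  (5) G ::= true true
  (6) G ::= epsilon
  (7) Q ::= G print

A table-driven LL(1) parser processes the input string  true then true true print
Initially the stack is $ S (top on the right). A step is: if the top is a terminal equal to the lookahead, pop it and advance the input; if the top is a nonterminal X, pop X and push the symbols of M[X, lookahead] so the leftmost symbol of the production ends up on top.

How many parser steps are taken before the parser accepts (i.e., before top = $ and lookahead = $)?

9

step 1: stack=$ S  input=true then true true print $  — expand S ::= true Q
step 2: stack=$ Q true  input=true then true true print $  — match true
step 3: stack=$ Q  input=then true true print $  — expand Q ::= G print
step 4: stack=$ print G  input=then true true print $  — expand G ::= then G
step 5: stack=$ print G then  input=then true true print $  — match then
step 6: stack=$ print G  input=true true print $  — expand G ::= true true
step 7: stack=$ print true true  input=true true print $  — match true
step 8: stack=$ print true  input=true print $  — match true
step 9: stack=$ print  input=print $  — match print
Accept reached after 9 steps.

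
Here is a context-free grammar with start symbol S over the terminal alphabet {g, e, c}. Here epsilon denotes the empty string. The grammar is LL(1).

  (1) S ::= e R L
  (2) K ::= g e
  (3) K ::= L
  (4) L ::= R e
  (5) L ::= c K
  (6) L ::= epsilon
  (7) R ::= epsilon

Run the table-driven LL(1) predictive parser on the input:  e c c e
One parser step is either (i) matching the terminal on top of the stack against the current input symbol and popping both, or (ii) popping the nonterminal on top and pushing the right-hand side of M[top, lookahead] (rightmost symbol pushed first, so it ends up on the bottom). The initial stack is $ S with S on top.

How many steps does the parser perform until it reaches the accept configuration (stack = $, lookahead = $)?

12

step 1: stack=$ S  input=e c c e $  — expand S ::= e R L
step 2: stack=$ L R e  input=e c c e $  — match e
step 3: stack=$ L R  input=c c e $  — expand R ::= epsilon
step 4: stack=$ L  input=c c e $  — expand L ::= c K
step 5: stack=$ K c  input=c c e $  — match c
step 6: stack=$ K  input=c e $  — expand K ::= L
step 7: stack=$ L  input=c e $  — expand L ::= c K
step 8: stack=$ K c  input=c e $  — match c
step 9: stack=$ K  input=e $  — expand K ::= L
step 10: stack=$ L  input=e $  — expand L ::= R e
step 11: stack=$ e R  input=e $  — expand R ::= epsilon
step 12: stack=$ e  input=e $  — match e
Accept reached after 12 steps.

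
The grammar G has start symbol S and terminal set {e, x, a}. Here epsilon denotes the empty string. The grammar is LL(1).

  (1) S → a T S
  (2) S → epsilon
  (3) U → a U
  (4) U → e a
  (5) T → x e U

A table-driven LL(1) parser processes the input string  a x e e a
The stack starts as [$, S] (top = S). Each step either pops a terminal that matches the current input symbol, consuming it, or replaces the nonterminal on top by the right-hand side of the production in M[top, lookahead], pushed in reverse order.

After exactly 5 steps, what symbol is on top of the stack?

step 1: stack=$ S  input=a x e e a $  — expand S → a T S
step 2: stack=$ S T a  input=a x e e a $  — match a
step 3: stack=$ S T  input=x e e a $  — expand T → x e U
step 4: stack=$ S U e x  input=x e e a $  — match x
step 5: stack=$ S U e  input=e e a $  — match e
Stack after step 5: $ S U (top = U).

U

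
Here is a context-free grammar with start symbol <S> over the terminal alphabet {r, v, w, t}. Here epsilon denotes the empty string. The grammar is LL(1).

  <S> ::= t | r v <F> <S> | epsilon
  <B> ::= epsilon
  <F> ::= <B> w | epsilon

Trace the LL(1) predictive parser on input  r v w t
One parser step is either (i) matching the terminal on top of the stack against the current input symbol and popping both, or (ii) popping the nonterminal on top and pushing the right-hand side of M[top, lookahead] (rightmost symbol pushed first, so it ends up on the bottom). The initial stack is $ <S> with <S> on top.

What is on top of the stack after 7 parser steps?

step 1: stack=$ <S>  input=r v w t $  — expand <S> ::= r v <F> <S>
step 2: stack=$ <S> <F> v r  input=r v w t $  — match r
step 3: stack=$ <S> <F> v  input=v w t $  — match v
step 4: stack=$ <S> <F>  input=w t $  — expand <F> ::= <B> w
step 5: stack=$ <S> w <B>  input=w t $  — expand <B> ::= epsilon
step 6: stack=$ <S> w  input=w t $  — match w
step 7: stack=$ <S>  input=t $  — expand <S> ::= t
Stack after step 7: $ t (top = t).

t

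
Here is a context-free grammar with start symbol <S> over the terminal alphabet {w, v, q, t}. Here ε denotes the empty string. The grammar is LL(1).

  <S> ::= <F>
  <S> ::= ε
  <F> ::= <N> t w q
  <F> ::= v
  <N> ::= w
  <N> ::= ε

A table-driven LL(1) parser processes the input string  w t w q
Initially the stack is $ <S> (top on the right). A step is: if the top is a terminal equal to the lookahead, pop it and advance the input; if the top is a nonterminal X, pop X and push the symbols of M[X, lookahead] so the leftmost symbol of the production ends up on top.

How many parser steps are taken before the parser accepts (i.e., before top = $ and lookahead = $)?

step 1: stack=$ <S>  input=w t w q $  — expand <S> ::= <F>
step 2: stack=$ <F>  input=w t w q $  — expand <F> ::= <N> t w q
step 3: stack=$ q w t <N>  input=w t w q $  — expand <N> ::= w
step 4: stack=$ q w t w  input=w t w q $  — match w
step 5: stack=$ q w t  input=t w q $  — match t
step 6: stack=$ q w  input=w q $  — match w
step 7: stack=$ q  input=q $  — match q
Accept reached after 7 steps.

7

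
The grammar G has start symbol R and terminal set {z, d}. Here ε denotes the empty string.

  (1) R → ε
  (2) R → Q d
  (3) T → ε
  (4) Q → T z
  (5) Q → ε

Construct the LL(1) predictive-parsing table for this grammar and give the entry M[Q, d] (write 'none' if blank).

FIRST(T): from T→ε we get {ε}. So FIRST(T) = {ε}.
FIRST(Q): from Q→T z we get {z}; from Q→ε we get {ε}. So FIRST(Q) = {ε, z}.
FIRST(R): from R→ε we get {ε}; from R→Q d we get {d, z}. So FIRST(R) = {ε, d, z}.
FOLLOW(R) includes $ since R is the start symbol.
FOLLOW(Q): in R→Q d, Q is followed by d with FIRST {d}. Thus FOLLOW(Q) = {d}.
For Q → T z: FIRST(T z) = {z}, so it goes in M[Q, t] for t ∈ {z}.
For Q → ε: FIRST(ε) = {ε}, so it goes in M[Q, t] for t ∈ {}; since ε ∈ FIRST, also for every t ∈ FOLLOW(Q) = {d}.

Q → ε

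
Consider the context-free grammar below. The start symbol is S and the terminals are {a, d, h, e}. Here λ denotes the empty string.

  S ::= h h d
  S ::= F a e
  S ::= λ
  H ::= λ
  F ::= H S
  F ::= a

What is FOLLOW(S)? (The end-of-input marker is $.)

FIRST(H): from H::=λ we get {λ}. So FIRST(H) = {λ}.
FIRST(S): from S::=h h d we get {h}; from S::=F a e we get {a, h}; from S::=λ we get {λ}. So FIRST(S) = {λ, a, h}.
FIRST(F): from F::=H S we get {λ, a, h}; from F::=a we get {a}. So FIRST(F) = {λ, a, h}.
FOLLOW(S) includes $ since S is the start symbol.
FOLLOW(F): in S::=F a e, F is followed by a e with FIRST {a}. Thus FOLLOW(F) = {a}.
FOLLOW(S): in F::=H S, the suffix after S is empty, so FOLLOW(S) ⊇ FOLLOW(F) = {a}. Thus FOLLOW(S) = {$, a}.
FOLLOW(H): in F::=H S, H is followed by S with FIRST {λ, a, h}; in F::=H S, the suffix after H is nullable, so FOLLOW(H) ⊇ FOLLOW(F) = {a}. Thus FOLLOW(H) = {a, h}.

{$, a}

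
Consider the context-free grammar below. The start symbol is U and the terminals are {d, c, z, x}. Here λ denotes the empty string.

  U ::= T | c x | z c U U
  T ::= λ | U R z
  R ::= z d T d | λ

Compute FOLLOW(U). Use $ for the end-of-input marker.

{$, c, z}

FIRST(R) = {λ, z}
FIRST(U) = {λ, c, z}  (via T)
FIRST(T) = {λ, c, z}  (via U R z)
FOLLOW(U) includes $ since U is the start symbol.
FOLLOW(U): in U::=z c U U (occurrence 1), U is followed by U with FIRST {λ, c, z}; in U::=z c U U (occurrence 1), the suffix after U is nullable (adds nothing new); in U::=z c U U (occurrence 2), the suffix after U is empty (adds nothing new); in T::=U R z, U is followed by R z with FIRST {z}. Thus FOLLOW(U) = {$, c, z}.
FOLLOW(T): in U::=T, the suffix after T is empty, so FOLLOW(T) ⊇ FOLLOW(U) = {$, c, z}; in R::=z d T d, T is followed by d with FIRST {d}. Thus FOLLOW(T) = {$, c, d, z}.
FOLLOW(R): in T::=U R z, R is followed by z with FIRST {z}. Thus FOLLOW(R) = {z}.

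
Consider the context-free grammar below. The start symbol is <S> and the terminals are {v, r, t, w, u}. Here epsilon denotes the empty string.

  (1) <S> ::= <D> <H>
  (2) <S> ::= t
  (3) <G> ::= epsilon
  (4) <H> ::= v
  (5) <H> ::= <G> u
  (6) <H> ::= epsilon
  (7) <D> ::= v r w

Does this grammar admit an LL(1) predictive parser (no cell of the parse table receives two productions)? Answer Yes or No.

Yes

FIRST(<S>) = {t, v}
FIRST(<G>) = {epsilon}
FIRST(<H>) = {epsilon, u, v}
FIRST(<D>) = {v}
FOLLOW(<S>) = {$}
FOLLOW(<G>) = {u}
FOLLOW(<H>) = {$}
FOLLOW(<D>) = {$, u, v}
Each cell of M receives at most one production.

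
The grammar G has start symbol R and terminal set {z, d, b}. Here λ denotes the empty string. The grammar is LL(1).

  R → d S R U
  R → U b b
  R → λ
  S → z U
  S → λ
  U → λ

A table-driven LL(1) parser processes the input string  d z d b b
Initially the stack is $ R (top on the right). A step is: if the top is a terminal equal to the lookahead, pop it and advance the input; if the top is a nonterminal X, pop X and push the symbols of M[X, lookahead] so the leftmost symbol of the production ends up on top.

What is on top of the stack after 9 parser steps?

step 1: stack=$ R  input=d z d b b $  — expand R → d S R U
step 2: stack=$ U R S d  input=d z d b b $  — match d
step 3: stack=$ U R S  input=z d b b $  — expand S → z U
step 4: stack=$ U R U z  input=z d b b $  — match z
step 5: stack=$ U R U  input=d b b $  — expand U → λ
step 6: stack=$ U R  input=d b b $  — expand R → d S R U
step 7: stack=$ U U R S d  input=d b b $  — match d
step 8: stack=$ U U R S  input=b b $  — expand S → λ
step 9: stack=$ U U R  input=b b $  — expand R → U b b
Stack after step 9: $ U U b b U (top = U).

U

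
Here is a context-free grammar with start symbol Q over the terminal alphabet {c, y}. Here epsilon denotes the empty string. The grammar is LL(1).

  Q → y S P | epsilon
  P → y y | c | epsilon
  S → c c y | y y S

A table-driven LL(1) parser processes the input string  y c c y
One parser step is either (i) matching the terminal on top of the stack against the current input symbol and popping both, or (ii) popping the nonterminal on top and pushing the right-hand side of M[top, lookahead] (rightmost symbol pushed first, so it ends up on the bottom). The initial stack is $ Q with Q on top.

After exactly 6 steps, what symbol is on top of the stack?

P

step 1: stack=$ Q  input=y c c y $  — expand Q → y S P
step 2: stack=$ P S y  input=y c c y $  — match y
step 3: stack=$ P S  input=c c y $  — expand S → c c y
step 4: stack=$ P y c c  input=c c y $  — match c
step 5: stack=$ P y c  input=c y $  — match c
step 6: stack=$ P y  input=y $  — match y
Stack after step 6: $ P (top = P).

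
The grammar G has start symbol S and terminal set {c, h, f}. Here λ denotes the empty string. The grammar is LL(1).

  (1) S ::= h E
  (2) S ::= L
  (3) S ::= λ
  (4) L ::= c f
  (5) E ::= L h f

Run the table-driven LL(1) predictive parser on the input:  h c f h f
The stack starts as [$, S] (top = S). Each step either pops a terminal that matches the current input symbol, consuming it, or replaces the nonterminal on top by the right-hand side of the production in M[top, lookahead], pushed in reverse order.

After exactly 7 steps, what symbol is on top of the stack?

f

     Stack      Input        Action
  1  $ S        h c f h f $  expand S ::= h E
  2  $ E h      h c f h f $  match h
  3  $ E        c f h f $    expand E ::= L h f
  4  $ f h L    c f h f $    expand L ::= c f
  5  $ f h f c  c f h f $    match c
  6  $ f h f    f h f $      match f
  7  $ f h      h f $        match h
Stack after step 7: $ f (top = f).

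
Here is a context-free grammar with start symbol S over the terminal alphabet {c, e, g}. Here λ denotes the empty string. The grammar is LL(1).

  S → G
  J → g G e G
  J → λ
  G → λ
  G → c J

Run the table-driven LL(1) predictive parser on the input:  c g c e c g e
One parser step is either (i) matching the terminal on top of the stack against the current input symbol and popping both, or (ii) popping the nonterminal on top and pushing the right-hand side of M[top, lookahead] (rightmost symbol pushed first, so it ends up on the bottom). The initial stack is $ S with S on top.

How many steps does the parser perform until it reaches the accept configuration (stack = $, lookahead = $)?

16

step 1: stack=$ S  input=c g c e c g e $  — expand S → G
step 2: stack=$ G  input=c g c e c g e $  — expand G → c J
step 3: stack=$ J c  input=c g c e c g e $  — match c
step 4: stack=$ J  input=g c e c g e $  — expand J → g G e G
step 5: stack=$ G e G g  input=g c e c g e $  — match g
step 6: stack=$ G e G  input=c e c g e $  — expand G → c J
step 7: stack=$ G e J c  input=c e c g e $  — match c
step 8: stack=$ G e J  input=e c g e $  — expand J → λ
step 9: stack=$ G e  input=e c g e $  — match e
step 10: stack=$ G  input=c g e $  — expand G → c J
step 11: stack=$ J c  input=c g e $  — match c
step 12: stack=$ J  input=g e $  — expand J → g G e G
step 13: stack=$ G e G g  input=g e $  — match g
step 14: stack=$ G e G  input=e $  — expand G → λ
step 15: stack=$ G e  input=e $  — match e
step 16: stack=$ G  input=$  — expand G → λ
Accept reached after 16 steps.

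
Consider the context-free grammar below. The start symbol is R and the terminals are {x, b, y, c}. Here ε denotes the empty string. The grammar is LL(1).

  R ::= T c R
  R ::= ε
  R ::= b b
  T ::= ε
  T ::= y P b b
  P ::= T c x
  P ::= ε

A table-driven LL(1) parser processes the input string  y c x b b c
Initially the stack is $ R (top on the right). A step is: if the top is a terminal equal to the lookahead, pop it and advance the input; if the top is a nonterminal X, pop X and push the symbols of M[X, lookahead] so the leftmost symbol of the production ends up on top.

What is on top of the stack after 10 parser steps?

      Stack            Input          Action
   1  $ R              y c x b b c $  expand R ::= T c R
   2  $ R c T          y c x b b c $  expand T ::= y P b b
   3  $ R c b b P y    y c x b b c $  match y
   4  $ R c b b P      c x b b c $    expand P ::= T c x
   5  $ R c b b x c T  c x b b c $    expand T ::= ε
   6  $ R c b b x c    c x b b c $    match c
   7  $ R c b b x      x b b c $      match x
   8  $ R c b b        b b c $        match b
   9  $ R c b          b c $          match b
  10  $ R c            c $            match c
Stack after step 10: $ R (top = R).

R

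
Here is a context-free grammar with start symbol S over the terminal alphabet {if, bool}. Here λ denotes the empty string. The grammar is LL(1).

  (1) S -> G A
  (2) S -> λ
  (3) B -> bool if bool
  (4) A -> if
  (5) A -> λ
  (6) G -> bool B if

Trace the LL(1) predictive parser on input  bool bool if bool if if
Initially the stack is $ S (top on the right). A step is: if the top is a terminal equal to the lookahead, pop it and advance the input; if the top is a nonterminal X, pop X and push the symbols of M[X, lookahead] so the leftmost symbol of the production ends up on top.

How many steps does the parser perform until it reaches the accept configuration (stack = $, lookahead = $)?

      Stack                Input                      Action
   1  $ S                  bool bool if bool if if $  expand S -> G A
   2  $ A G                bool bool if bool if if $  expand G -> bool B if
   3  $ A if B bool        bool bool if bool if if $  match bool
   4  $ A if B             bool if bool if if $       expand B -> bool if bool
   5  $ A if bool if bool  bool if bool if if $       match bool
   6  $ A if bool if       if bool if if $            match if
   7  $ A if bool          bool if if $               match bool
   8  $ A if               if if $                    match if
   9  $ A                  if $                       expand A -> if
  10  $ if                 if $                       match if
Accept reached after 10 steps.

10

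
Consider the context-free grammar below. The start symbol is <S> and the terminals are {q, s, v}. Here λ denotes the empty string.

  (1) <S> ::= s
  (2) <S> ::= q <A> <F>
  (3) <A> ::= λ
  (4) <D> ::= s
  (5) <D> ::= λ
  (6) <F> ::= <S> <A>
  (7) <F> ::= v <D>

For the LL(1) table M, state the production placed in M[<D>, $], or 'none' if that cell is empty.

<D> ::= λ

FIRST(<S>): from <S>::=s we get {s}; from <S>::=q <A> <F> we get {q}. So FIRST(<S>) = {q, s}.
FIRST(<A>): from <A>::=λ we get {λ}. So FIRST(<A>) = {λ}.
FIRST(<D>): from <D>::=s we get {s}; from <D>::=λ we get {λ}. So FIRST(<D>) = {λ, s}.
FIRST(<F>): from <F>::=<S> <A> we get {q, s}; from <F>::=v <D> we get {v}. So FIRST(<F>) = {q, s, v}.
FOLLOW(<S>) includes $ since <S> is the start symbol.
FOLLOW(<F>): in <S>::=q <A> <F>, the suffix after <F> is empty, so FOLLOW(<F>) ⊇ FOLLOW(<S>) = {$}. Thus FOLLOW(<F>) = {$}.
FOLLOW(<D>): in <F>::=v <D>, the suffix after <D> is empty, so FOLLOW(<D>) ⊇ FOLLOW(<F>) = {$}. Thus FOLLOW(<D>) = {$}.
For <D> ::= s: FIRST(s) = {s}, so it goes in M[<D>, t] for t ∈ {s}.
For <D> ::= λ: FIRST(λ) = {λ}, so it goes in M[<D>, t] for t ∈ {}; since λ ∈ FIRST, also for every t ∈ FOLLOW(<D>) = {$}.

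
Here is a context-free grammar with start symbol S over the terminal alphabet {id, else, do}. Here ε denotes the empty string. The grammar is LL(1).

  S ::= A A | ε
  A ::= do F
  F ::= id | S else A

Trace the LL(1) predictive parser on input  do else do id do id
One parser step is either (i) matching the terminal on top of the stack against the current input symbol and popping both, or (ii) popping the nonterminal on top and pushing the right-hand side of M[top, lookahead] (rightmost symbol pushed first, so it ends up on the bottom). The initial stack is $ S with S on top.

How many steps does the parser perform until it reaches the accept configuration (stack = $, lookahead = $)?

step 1: stack=$ S  input=do else do id do id $  — expand S ::= A A
step 2: stack=$ A A  input=do else do id do id $  — expand A ::= do F
step 3: stack=$ A F do  input=do else do id do id $  — match do
step 4: stack=$ A F  input=else do id do id $  — expand F ::= S else A
step 5: stack=$ A A else S  input=else do id do id $  — expand S ::= ε
step 6: stack=$ A A else  input=else do id do id $  — match else
step 7: stack=$ A A  input=do id do id $  — expand A ::= do F
step 8: stack=$ A F do  input=do id do id $  — match do
step 9: stack=$ A F  input=id do id $  — expand F ::= id
step 10: stack=$ A id  input=id do id $  — match id
step 11: stack=$ A  input=do id $  — expand A ::= do F
step 12: stack=$ F do  input=do id $  — match do
step 13: stack=$ F  input=id $  — expand F ::= id
step 14: stack=$ id  input=id $  — match id
Accept reached after 14 steps.

14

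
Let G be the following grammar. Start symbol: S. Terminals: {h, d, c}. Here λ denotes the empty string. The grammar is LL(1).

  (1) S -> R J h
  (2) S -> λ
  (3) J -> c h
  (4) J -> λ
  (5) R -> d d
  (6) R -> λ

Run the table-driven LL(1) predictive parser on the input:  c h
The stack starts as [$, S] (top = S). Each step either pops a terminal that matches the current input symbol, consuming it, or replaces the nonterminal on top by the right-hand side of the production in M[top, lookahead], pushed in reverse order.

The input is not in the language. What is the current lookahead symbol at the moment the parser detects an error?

     Stack    Input  Action
  1  $ S      c h $  expand S -> R J h
  2  $ h J R  c h $  expand R -> λ
  3  $ h J    c h $  expand J -> c h
  4  $ h h c  c h $  match c
  5  $ h h    h $    match h
  6  $ h      $      error: top is terminal h but lookahead is $

$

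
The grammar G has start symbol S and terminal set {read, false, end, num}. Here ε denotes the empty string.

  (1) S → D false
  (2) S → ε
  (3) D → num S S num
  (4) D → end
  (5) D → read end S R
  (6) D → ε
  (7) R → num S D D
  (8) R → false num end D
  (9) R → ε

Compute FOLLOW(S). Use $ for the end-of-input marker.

{$, end, false, num, read}

FIRST(D): from D→num S S num we get {num}; from D→end we get {end}; from D→read end S R we get {read}; from D→ε we get {ε}. So FIRST(D) = {ε, end, num, read}.
FIRST(R): from R→num S D D we get {num}; from R→false num end D we get {false}; from R→ε we get {ε}. So FIRST(R) = {ε, false, num}.
FIRST(S): from S→D false we get {end, false, num, read}; from S→ε we get {ε}. So FIRST(S) = {ε, end, false, num, read}.
FOLLOW(S) includes $ since S is the start symbol.
FOLLOW(S): in D→num S S num (occurrence 1), S is followed by S num with FIRST {end, false, num, read}; in D→num S S num (occurrence 2), S is followed by num with FIRST {num}; in D→read end S R, S is followed by R with FIRST {ε, false, num}; in D→read end S R, the suffix after S is nullable, so FOLLOW(S) ⊇ FOLLOW(D) = {end, false, num, read}; in R→num S D D, S is followed by D D with FIRST {ε, end, num, read}; in R→num S D D, the suffix after S is nullable, so FOLLOW(S) ⊇ FOLLOW(R) = {end, false, num, read}. Thus FOLLOW(S) = {$, end, false, num, read}.
FOLLOW(D): in S→D false, D is followed by false with FIRST {false}; in R→num S D D (occurrence 1), D is followed by D with FIRST {ε, end, num, read}; in R→num S D D (occurrence 1), the suffix after D is nullable, so FOLLOW(D) ⊇ FOLLOW(R) = {end, false, num, read}; in R→num S D D (occurrence 2), the suffix after D is empty, so FOLLOW(D) ⊇ FOLLOW(R) = {end, false, num, read}; in R→false num end D, the suffix after D is empty, so FOLLOW(D) ⊇ FOLLOW(R) = {end, false, num, read}. Thus FOLLOW(D) = {end, false, num, read}.
FOLLOW(R): in D→read end S R, the suffix after R is empty, so FOLLOW(R) ⊇ FOLLOW(D) = {end, false, num, read}. Thus FOLLOW(R) = {end, false, num, read}.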